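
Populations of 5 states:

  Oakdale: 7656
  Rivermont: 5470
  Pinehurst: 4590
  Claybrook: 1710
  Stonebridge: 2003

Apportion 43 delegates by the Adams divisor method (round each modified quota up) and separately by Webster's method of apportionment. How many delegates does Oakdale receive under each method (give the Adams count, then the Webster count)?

15 and 16

Adams: Oakdale 15, Rivermont 11, Pinehurst 9, Claybrook 4, Stonebridge 4.
Webster: Oakdale 16, Rivermont 11, Pinehurst 9, Claybrook 3, Stonebridge 4.
Oakdale gets 15 under Adams and 16 under Webster.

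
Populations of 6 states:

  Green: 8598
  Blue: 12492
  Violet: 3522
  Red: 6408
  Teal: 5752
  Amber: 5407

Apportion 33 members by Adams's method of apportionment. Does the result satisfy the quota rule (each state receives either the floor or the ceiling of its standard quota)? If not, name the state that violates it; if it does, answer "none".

Standard quotas: Green 6.727, Blue 9.773, Violet 2.756, Red 5.013, Teal 4.500, Amber 4.230.
Adams allocation: Green 7, Blue 9, Violet 3, Red 5, Teal 5, Amber 4.
Every allocation lies between the lower and upper quota.

none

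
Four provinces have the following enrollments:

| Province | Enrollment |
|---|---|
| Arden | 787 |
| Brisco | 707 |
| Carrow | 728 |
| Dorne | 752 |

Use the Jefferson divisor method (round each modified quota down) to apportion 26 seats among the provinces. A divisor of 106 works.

With modified divisor 106: modified quotas Arden 7.425, Brisco 6.670, Carrow 6.868, Dorne 7.094.
Rounding down: Arden 7, Brisco 6, Carrow 6, Dorne 7 (total 26).

Arden=7, Brisco=6, Carrow=6, Dorne=7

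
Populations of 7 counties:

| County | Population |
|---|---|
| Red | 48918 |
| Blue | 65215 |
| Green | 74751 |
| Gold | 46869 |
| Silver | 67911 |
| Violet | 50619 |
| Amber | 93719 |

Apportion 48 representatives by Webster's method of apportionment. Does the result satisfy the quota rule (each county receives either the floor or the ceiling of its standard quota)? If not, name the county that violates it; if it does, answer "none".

none

Standard quotas: Red 5.241, Blue 6.987, Green 8.009, Gold 5.022, Silver 7.276, Violet 5.423, Amber 10.041.
Webster allocation: Red 5, Blue 7, Green 8, Gold 5, Silver 7, Violet 6, Amber 10.
Every allocation lies between the lower and upper quota.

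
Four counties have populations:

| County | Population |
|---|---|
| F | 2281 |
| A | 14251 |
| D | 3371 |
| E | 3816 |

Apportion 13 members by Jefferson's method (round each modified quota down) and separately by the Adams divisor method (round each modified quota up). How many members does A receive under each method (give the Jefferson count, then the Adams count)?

8 and 7

Jefferson: F 1, A 8, D 2, E 2.
Adams: F 2, A 7, D 2, E 2.
A gets 8 under Jefferson and 7 under Adams.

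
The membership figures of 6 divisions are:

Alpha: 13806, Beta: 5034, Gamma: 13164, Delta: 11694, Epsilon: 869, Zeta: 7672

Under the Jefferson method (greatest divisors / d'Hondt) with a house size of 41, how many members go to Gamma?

Standard divisor 52239/41 ≈ 1274.122; standard quotas: Alpha 10.836, Beta 3.951, Gamma 10.332, Delta 9.178, Epsilon 0.682, Zeta 6.021.
Rounding down gives 10, 3, 10, 9, 0, 6 = 38 seats, so the divisor must be adjusted.
With modified divisor 1180: modified quotas Alpha 11.700, Beta 4.266, Gamma 11.156, Delta 9.910, Epsilon 0.736, Zeta 6.502.
Rounding down: Alpha 11, Beta 4, Gamma 11, Delta 9, Epsilon 0, Zeta 6 (total 41).
Gamma receives 11.

11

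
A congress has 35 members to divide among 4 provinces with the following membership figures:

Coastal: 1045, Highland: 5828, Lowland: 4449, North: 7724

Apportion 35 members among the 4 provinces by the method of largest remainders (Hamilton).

Coastal=2; Highland=11; Lowland=8; North=14

Standard divisor: 19046 ÷ 35 ≈ 544.171.
Standard quotas: Coastal 1.9204, Highland 10.7099, Lowland 8.1757, North 14.1941.
Lower quotas: Coastal 1, Highland 10, Lowland 8, North 14 (sum 33, leaving 2 seats).
Remainders in descending order: Coastal 0.9204, Highland 0.7099, North 0.1941, Lowland 0.1757.
Largest remainders: Coastal, Highland receive the extra seats.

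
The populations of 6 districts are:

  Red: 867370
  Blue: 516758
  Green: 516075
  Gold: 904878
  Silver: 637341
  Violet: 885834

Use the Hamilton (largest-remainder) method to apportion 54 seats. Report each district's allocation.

Total 4328256; standard divisor 4328256/54 ≈ 80152.889.
Standard quotas: Red 10.8214, Blue 6.4472, Green 6.4386, Gold 11.2894, Silver 7.9516, Violet 11.0518.
Lower quotas: Red 10, Blue 6, Green 6, Gold 11, Silver 7, Violet 11 (sum 51, leaving 3 seats).
Remainders in descending order: Silver 0.9516, Red 0.8214, Blue 0.4472, Green 0.4386, Gold 0.2894, Violet 0.0518.
The surplus seats go to Silver, Red, Blue.

Red 11, Blue 7, Green 6, Gold 11, Silver 8, Violet 11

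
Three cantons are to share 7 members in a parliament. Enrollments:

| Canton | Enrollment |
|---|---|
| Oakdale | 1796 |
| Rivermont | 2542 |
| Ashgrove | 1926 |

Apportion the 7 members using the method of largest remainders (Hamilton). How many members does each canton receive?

Oakdale 2, Rivermont 3, Ashgrove 2

Standard divisor: 6264 ÷ 7 ≈ 894.857.
Standard quotas: Oakdale 2.007, Rivermont 2.841, Ashgrove 2.152.
Lower quotas: Oakdale 2, Rivermont 2, Ashgrove 2 (sum 6, leaving 1 seat).
Remainders in descending order: Rivermont 0.841, Ashgrove 0.152, Oakdale 0.007.
Largest remainder: Rivermont receives the extra seat.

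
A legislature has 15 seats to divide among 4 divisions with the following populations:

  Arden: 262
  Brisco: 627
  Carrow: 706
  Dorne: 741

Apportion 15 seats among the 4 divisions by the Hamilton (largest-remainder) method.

Arden=2, Brisco=4, Carrow=4, Dorne=5

Total 2336; standard divisor 2336/15 ≈ 155.733.
Standard quotas: Arden 1.682, Brisco 4.026, Carrow 4.533, Dorne 4.758.
Lower quotas: Arden 1, Brisco 4, Carrow 4, Dorne 4 (sum 13, leaving 2 seats).
Remainders in descending order: Dorne 0.758, Arden 0.682, Carrow 0.533, Brisco 0.026.
Largest remainders: Dorne, Arden receive the extra seats.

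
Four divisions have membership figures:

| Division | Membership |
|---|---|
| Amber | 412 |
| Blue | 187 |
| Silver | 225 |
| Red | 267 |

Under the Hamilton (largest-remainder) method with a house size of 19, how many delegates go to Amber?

The standard divisor is 1091/19 ≈ 57.421.
Standard quotas: Amber 7.175, Blue 3.257, Silver 3.918, Red 4.650.
Lower quotas: Amber 7, Blue 3, Silver 3, Red 4 (sum 17, leaving 2 seats).
Remainders in descending order: Silver 0.918, Red 0.650, Blue 0.257, Amber 0.175.
Largest remainders: Silver, Red receive the extra seats.
Amber receives 7.

7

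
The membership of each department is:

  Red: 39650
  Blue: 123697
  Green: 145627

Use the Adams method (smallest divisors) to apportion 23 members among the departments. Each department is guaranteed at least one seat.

Standard divisor 308974/23 ≈ 13433.652; standard quotas: Red 2.952, Blue 9.208, Green 10.840.
Rounding up gives 3, 10, 11 = 24 seats, so the divisor must be adjusted.
With modified divisor 14200: modified quotas Red 2.792, Blue 8.711, Green 10.255.
Rounding up: Red 3, Blue 9, Green 11 (total 23).

Red 3, Blue 9, Green 11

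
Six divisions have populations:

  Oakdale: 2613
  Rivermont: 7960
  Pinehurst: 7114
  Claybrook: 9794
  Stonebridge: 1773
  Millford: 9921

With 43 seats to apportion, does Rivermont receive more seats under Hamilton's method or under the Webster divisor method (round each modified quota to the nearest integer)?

Hamilton: Oakdale 3, Rivermont 8, Pinehurst 8, Claybrook 11, Stonebridge 2, Millford 11.
Webster: Oakdale 3, Rivermont 9, Pinehurst 8, Claybrook 10, Stonebridge 2, Millford 11.
Rivermont gets 8 under Hamilton and 9 under Webster.

Webster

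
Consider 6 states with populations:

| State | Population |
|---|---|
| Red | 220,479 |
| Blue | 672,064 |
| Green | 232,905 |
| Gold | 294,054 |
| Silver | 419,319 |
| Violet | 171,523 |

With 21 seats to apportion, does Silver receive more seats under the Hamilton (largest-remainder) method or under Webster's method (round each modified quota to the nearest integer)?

Hamilton: Red 2, Blue 7, Green 3, Gold 3, Silver 4, Violet 2.
Webster: Red 2, Blue 7, Green 2, Gold 3, Silver 5, Violet 2.
Silver gets 4 under Hamilton and 5 under Webster.

Webster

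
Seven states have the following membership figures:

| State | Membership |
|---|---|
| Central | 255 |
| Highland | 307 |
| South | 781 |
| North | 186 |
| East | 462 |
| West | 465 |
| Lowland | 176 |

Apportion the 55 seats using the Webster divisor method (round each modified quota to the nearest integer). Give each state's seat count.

Standard divisor 2632/55 ≈ 47.855; standard quotas: Central 5.329, Highland 6.415, South 16.320, North 3.887, East 9.654, West 9.717, Lowland 3.678.
Rounding to the nearest integer gives Central 5, Highland 6, South 16, North 4, East 10, West 10, Lowland 4 — total 55, matching the house size, so no adjustment is needed.

Central: 5; Highland: 6; South: 16; North: 4; East: 10; West: 10; Lowland: 4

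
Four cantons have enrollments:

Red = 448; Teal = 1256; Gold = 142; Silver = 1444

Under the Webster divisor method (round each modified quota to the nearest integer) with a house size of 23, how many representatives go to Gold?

1

Standard divisor 3290/23 ≈ 143.043; standard quotas: Red 3.132, Teal 8.781, Gold 0.993, Silver 10.095.
Rounding to the nearest integer gives Red 3, Teal 9, Gold 1, Silver 10 — total 23, matching the house size, so no adjustment is needed.
Gold receives 1.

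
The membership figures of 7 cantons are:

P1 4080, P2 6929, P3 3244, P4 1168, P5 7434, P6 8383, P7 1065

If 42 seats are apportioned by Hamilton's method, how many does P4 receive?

The standard divisor is 32303/42 ≈ 769.119.
Standard quotas: P1 5.3048, P2 9.0090, P3 4.2178, P4 1.5186, P5 9.6656, P6 10.8995, P7 1.3847.
Lower quotas: P1 5, P2 9, P3 4, P4 1, P5 9, P6 10, P7 1 (sum 39, leaving 3 seats).
Remainders in descending order: P6 0.8995, P5 0.6656, P4 0.5186, P7 0.3847, P1 0.3048, P3 0.2178, P2 0.0090.
The surplus seats go to P6, P5, P4.
P4 receives 2.

2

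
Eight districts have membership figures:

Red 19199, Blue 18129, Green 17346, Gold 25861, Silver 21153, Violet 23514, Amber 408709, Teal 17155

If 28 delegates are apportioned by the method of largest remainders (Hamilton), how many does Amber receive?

The standard divisor is 551066/28 ≈ 19680.929.
Standard quotas: Red 0.9755, Blue 0.9211, Green 0.8814, Gold 1.3140, Silver 1.0748, Violet 1.1948, Amber 20.7668, Teal 0.8717.
Lower quotas: Red 0, Blue 0, Green 0, Gold 1, Silver 1, Violet 1, Amber 20, Teal 0 (sum 23, leaving 5 seats).
Remainders in descending order: Red 0.9755, Blue 0.9211, Green 0.8814, Teal 0.8717, Amber 0.7668, Gold 0.3140, Violet 0.1948, Silver 0.0748.
Largest remainders: Red, Blue, Green, Teal, Amber receive the extra seats.
Amber receives 21.

21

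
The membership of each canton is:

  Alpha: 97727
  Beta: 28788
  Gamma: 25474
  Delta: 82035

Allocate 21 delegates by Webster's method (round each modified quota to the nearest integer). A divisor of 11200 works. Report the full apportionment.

With modified divisor 11200: modified quotas Alpha 8.726, Beta 2.570, Gamma 2.274, Delta 7.325.
Rounding to the nearest integer: Alpha 9, Beta 3, Gamma 2, Delta 7 (total 21).

Alpha: 9, Beta: 3, Gamma: 2, Delta: 7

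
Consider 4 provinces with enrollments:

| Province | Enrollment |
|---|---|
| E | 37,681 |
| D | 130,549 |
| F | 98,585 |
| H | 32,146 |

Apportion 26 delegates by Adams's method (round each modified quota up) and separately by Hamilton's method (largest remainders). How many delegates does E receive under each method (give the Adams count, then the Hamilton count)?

4 and 3

Adams: E 4, D 11, F 8, H 3.
Hamilton: E 3, D 11, F 9, H 3.
E gets 4 under Adams and 3 under Hamilton.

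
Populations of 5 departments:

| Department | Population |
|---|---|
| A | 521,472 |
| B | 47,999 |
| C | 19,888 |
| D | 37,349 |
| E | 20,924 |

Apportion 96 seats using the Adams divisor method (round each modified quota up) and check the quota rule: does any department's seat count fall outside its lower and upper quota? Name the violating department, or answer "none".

Standard quotas: A 77.299, B 7.115, C 2.948, D 5.536, E 3.102.
Adams allocation: A 76, B 7, C 3, D 6, E 4.
A has quota 77.299 (lower 77, upper 78) but receives 76 — outside the quota interval.

A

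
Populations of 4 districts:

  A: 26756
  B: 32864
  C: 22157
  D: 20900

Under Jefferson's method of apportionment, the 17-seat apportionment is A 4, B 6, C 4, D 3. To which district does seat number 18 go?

A

Priority for the next seat is population ÷ (current seats + 1).
Priorities: A 5351.200, B 4694.857, C 4431.400, D 5225.000.
Highest priority: A.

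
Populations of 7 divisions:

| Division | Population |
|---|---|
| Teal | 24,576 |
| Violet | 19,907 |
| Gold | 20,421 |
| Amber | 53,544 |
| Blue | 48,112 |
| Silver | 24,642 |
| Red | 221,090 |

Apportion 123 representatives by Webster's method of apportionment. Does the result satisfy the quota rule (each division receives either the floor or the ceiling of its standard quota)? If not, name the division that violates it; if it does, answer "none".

Red

Standard quotas: Teal 7.332, Violet 5.939, Gold 6.092, Amber 15.974, Blue 14.353, Silver 7.352, Red 65.958.
Webster allocation: Teal 7, Violet 6, Gold 6, Amber 16, Blue 14, Silver 7, Red 67.
Red has quota 65.958 (lower 65, upper 66) but receives 67 — outside the quota interval.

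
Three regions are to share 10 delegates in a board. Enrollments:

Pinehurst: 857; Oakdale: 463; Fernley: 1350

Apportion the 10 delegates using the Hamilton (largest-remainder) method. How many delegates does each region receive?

Standard divisor: 2670 ÷ 10 = 267.
Standard quotas: Pinehurst 3.210, Oakdale 1.734, Fernley 5.056.
Lower quotas: Pinehurst 3, Oakdale 1, Fernley 5 (sum 9, leaving 1 seat).
Remainders in descending order: Oakdale 0.734, Pinehurst 0.210, Fernley 0.056.
The surplus seat goes to Oakdale.

Pinehurst 3, Oakdale 2, Fernley 5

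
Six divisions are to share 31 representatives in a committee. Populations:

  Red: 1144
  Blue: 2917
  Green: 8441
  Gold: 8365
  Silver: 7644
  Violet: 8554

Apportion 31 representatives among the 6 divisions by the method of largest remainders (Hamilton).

Standard divisor: 37065 ÷ 31 ≈ 1195.645.
Standard quotas: Red 0.9568, Blue 2.4397, Green 7.0598, Gold 6.9962, Silver 6.3932, Violet 7.1543.
Lower quotas: Red 0, Blue 2, Green 7, Gold 6, Silver 6, Violet 7 (sum 28, leaving 3 seats).
Remainders in descending order: Gold 0.9962, Red 0.9568, Blue 0.4397, Silver 0.3932, Violet 0.1543, Green 0.0598.
Largest remainders: Gold, Red, Blue receive the extra seats.

Red: 1, Blue: 3, Green: 7, Gold: 7, Silver: 6, Violet: 7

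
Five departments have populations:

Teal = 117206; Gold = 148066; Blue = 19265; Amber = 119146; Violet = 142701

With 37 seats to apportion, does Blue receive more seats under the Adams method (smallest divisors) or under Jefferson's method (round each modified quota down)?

Adams: Teal 8, Gold 10, Blue 2, Amber 8, Violet 9.
Jefferson: Teal 8, Gold 10, Blue 1, Amber 8, Violet 10.
Blue gets 2 under Adams and 1 under Jefferson.

Adams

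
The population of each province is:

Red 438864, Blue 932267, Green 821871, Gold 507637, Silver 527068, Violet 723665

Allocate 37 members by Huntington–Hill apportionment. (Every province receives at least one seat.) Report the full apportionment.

With divisor 109848: modified quotas Red 3.995, Blue 8.487, Green 7.482, Gold 4.621, Silver 4.798, Violet 6.588.
Geometric-mean thresholds: Red √(3·4)=3.464, Blue √(8·9)=8.485, Green √(7·8)=7.483, Gold √(4·5)=4.472, Silver √(4·5)=4.472, Violet √(6·7)=6.481.
Each quota rounded against its threshold gives Red 4, Blue 9, Green 7, Gold 5, Silver 5, Violet 7 (total 37).

Red=4, Blue=9, Green=7, Gold=5, Silver=5, Violet=7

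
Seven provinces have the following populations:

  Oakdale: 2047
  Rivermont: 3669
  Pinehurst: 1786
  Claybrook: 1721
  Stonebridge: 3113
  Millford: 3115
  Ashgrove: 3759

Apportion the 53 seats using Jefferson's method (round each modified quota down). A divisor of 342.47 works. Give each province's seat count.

With modified divisor 342.47: modified quotas Oakdale 5.977, Rivermont 10.713, Pinehurst 5.215, Claybrook 5.025, Stonebridge 9.090, Millford 9.096, Ashgrove 10.976.
Rounding down: Oakdale 5, Rivermont 10, Pinehurst 5, Claybrook 5, Stonebridge 9, Millford 9, Ashgrove 10 (total 53).

Oakdale 5, Rivermont 10, Pinehurst 5, Claybrook 5, Stonebridge 9, Millford 9, Ashgrove 10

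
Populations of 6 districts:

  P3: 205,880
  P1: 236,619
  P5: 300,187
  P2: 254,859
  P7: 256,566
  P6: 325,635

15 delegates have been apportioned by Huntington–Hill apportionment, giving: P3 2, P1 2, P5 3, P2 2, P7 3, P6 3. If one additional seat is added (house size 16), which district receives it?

P2

Priority for the next seat is population ÷ (√(s·(s+1))).
Priorities: P3 84050.158, P1 96599.302, P5 86656.523, P2 104045.751, P7 74064.225, P6 94002.727.
Highest priority: P2.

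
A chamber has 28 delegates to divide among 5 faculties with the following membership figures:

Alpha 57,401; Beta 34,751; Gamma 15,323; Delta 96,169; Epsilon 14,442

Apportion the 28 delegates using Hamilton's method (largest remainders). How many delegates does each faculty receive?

Standard divisor: 218086 ÷ 28 ≈ 7788.786.
Standard quotas: Alpha 7.3697, Beta 4.4617, Gamma 1.9673, Delta 12.3471, Epsilon 1.8542.
Lower quotas: Alpha 7, Beta 4, Gamma 1, Delta 12, Epsilon 1 (sum 25, leaving 3 seats).
Remainders in descending order: Gamma 0.9673, Epsilon 0.8542, Beta 0.4617, Alpha 0.3697, Delta 0.3471.
The surplus seats go to Gamma, Epsilon, Beta.

Alpha=7, Beta=5, Gamma=2, Delta=12, Epsilon=2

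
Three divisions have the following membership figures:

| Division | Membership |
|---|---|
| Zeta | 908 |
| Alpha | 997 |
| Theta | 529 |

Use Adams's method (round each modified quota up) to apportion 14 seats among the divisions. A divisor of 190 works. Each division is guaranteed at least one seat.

With modified divisor 190: modified quotas Zeta 4.779, Alpha 5.247, Theta 2.784.
Rounding up: Zeta 5, Alpha 6, Theta 3 (total 14).

Zeta: 5, Alpha: 6, Theta: 3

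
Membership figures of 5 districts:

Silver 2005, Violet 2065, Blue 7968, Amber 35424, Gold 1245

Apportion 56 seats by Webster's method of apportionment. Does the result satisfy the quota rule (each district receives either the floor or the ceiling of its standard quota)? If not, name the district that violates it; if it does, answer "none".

Amber

Standard quotas: Silver 2.305, Violet 2.374, Blue 9.161, Amber 40.728, Gold 1.431.
Webster allocation: Silver 2, Violet 2, Blue 9, Amber 42, Gold 1.
Amber has quota 40.728 (lower 40, upper 41) but receives 42 — outside the quota interval.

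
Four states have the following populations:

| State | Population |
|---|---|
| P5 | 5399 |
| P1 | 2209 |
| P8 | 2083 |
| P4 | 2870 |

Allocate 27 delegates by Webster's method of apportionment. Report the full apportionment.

P5: 12, P1: 5, P8: 4, P4: 6

Standard divisor 12561/27 ≈ 465.222; standard quotas: P5 11.605, P1 4.748, P8 4.477, P4 6.169.
Rounding to the nearest integer gives P5 12, P1 5, P8 4, P4 6 — total 27, matching the house size, so no adjustment is needed.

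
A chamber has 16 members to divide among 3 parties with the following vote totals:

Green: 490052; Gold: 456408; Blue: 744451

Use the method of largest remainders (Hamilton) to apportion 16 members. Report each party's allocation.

Green 5, Gold 4, Blue 7

The standard divisor is 1690911/16 ≈ 105681.938.
Standard quotas: Green 4.6370, Gold 4.3187, Blue 7.0443.
Lower quotas: Green 4, Gold 4, Blue 7 (sum 15, leaving 1 seat).
Remainders in descending order: Green 0.6370, Gold 0.3187, Blue 0.0443.
Largest remainder: Green receives the extra seat.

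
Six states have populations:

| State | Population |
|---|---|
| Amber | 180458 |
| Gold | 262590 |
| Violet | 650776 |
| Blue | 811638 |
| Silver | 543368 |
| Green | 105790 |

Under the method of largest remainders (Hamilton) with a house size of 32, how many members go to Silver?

Standard divisor: 2554620 ÷ 32 ≈ 79831.875.
Standard quotas: Amber 2.2605, Gold 3.2893, Violet 8.1518, Blue 10.1668, Silver 6.8064, Green 1.3252.
Lower quotas: Amber 2, Gold 3, Violet 8, Blue 10, Silver 6, Green 1 (sum 30, leaving 2 seats).
Remainders in descending order: Silver 0.8064, Green 0.3252, Gold 0.2893, Amber 0.2605, Blue 0.1668, Violet 0.1518.
Largest remainders: Silver, Green receive the extra seats.
Silver receives 7.

7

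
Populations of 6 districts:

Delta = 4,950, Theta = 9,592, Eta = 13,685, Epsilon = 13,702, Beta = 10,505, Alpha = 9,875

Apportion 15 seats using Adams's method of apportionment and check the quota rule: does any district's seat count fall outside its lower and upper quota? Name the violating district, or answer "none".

none

Standard quotas: Delta 1.192, Theta 2.309, Eta 3.294, Epsilon 3.299, Beta 2.529, Alpha 2.377.
Adams allocation: Delta 2, Theta 2, Eta 3, Epsilon 3, Beta 3, Alpha 2.
Every allocation lies between the lower and upper quota.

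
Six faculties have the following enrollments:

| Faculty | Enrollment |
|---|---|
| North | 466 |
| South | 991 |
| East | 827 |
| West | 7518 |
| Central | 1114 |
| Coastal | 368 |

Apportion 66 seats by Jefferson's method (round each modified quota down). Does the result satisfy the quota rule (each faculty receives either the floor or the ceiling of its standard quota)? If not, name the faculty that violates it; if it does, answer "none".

Standard quotas: North 2.726, South 5.796, East 4.837, West 43.973, Central 6.516, Coastal 2.152.
Jefferson allocation: North 2, South 6, East 5, West 45, Central 6, Coastal 2.
West has quota 43.973 (lower 43, upper 44) but receives 45 — outside the quota interval.

West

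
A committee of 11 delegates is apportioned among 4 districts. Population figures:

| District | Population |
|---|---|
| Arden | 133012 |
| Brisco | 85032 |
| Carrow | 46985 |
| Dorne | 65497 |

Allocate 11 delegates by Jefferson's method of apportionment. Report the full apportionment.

Arden: 5, Brisco: 3, Carrow: 1, Dorne: 2

Standard divisor 330526/11 ≈ 30047.818; standard quotas: Arden 4.427, Brisco 2.830, Carrow 1.564, Dorne 2.180.
Rounding down gives 4, 2, 1, 2 = 9 seats, so the divisor must be adjusted.
With modified divisor 25000: modified quotas Arden 5.320, Brisco 3.401, Carrow 1.879, Dorne 2.620.
Rounding down: Arden 5, Brisco 3, Carrow 1, Dorne 2 (total 11).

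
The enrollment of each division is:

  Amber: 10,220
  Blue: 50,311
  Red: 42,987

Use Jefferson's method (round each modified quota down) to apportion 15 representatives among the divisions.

Amber=1, Blue=8, Red=6

Standard divisor 103518/15 ≈ 6901.2; standard quotas: Amber 1.481, Blue 7.290, Red 6.229.
Rounding down gives 1, 7, 6 = 14 seats, so the divisor must be adjusted.
With modified divisor 6200: modified quotas Amber 1.648, Blue 8.115, Red 6.933.
Rounding down: Amber 1, Blue 8, Red 6 (total 15).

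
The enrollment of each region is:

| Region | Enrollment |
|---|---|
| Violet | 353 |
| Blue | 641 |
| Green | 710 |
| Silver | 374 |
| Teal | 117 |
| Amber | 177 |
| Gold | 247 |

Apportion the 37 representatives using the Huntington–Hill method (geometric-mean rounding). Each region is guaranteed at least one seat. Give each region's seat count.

Violet 5, Blue 9, Green 10, Silver 5, Teal 2, Amber 3, Gold 3

With divisor 72: modified quotas Violet 4.903, Blue 8.903, Green 9.861, Silver 5.194, Teal 1.625, Amber 2.458, Gold 3.431.
Geometric-mean thresholds: Violet √(4·5)=4.472, Blue √(8·9)=8.485, Green √(9·10)=9.487, Silver √(5·6)=5.477, Teal √(1·2)=1.414, Amber √(2·3)=2.449, Gold √(3·4)=3.464.
Each quota rounded against its threshold gives Violet 5, Blue 9, Green 10, Silver 5, Teal 2, Amber 3, Gold 3 (total 37).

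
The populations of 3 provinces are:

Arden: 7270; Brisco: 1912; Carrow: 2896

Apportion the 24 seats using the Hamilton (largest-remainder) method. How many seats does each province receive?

Standard divisor: 12078 ÷ 24 ≈ 503.25.
Standard quotas: Arden 14.4461, Brisco 3.7993, Carrow 5.7546.
Lower quotas: Arden 14, Brisco 3, Carrow 5 (sum 22, leaving 2 seats).
Remainders in descending order: Brisco 0.7993, Carrow 0.7546, Arden 0.4461.
The surplus seats go to Brisco, Carrow.

Arden 14; Brisco 4; Carrow 6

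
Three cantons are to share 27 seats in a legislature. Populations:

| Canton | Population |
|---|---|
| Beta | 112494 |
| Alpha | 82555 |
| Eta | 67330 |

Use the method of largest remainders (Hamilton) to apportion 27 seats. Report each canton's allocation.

Beta: 12; Alpha: 8; Eta: 7

Standard divisor: 262379 ÷ 27 ≈ 9717.741.
Standard quotas: Beta 11.5761, Alpha 8.4953, Eta 6.9286.
Lower quotas: Beta 11, Alpha 8, Eta 6 (sum 25, leaving 2 seats).
Remainders in descending order: Eta 0.9286, Beta 0.5761, Alpha 0.4953.
The surplus seats go to Eta, Beta.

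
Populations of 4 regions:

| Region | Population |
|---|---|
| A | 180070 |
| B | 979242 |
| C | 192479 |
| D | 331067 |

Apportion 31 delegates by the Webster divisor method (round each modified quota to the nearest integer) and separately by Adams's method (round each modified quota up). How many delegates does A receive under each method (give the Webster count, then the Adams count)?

Webster: A 3, B 18, C 4, D 6.
Adams: A 4, B 17, C 4, D 6.
A gets 3 under Webster and 4 under Adams.

3 and 4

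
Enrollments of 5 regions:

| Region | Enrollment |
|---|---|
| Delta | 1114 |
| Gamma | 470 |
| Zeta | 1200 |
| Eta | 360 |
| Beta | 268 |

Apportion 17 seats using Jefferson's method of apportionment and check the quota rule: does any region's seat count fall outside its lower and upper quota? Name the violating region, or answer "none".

none

Standard quotas: Delta 5.550, Gamma 2.342, Zeta 5.979, Eta 1.794, Beta 1.335.
Jefferson allocation: Delta 6, Gamma 2, Zeta 6, Eta 2, Beta 1.
Every allocation lies between the lower and upper quota.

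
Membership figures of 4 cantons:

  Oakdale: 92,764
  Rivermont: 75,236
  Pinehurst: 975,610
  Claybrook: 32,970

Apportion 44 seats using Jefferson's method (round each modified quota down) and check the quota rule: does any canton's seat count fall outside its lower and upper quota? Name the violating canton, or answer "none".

Standard quotas: Oakdale 3.469, Rivermont 2.814, Pinehurst 36.484, Claybrook 1.233.
Jefferson allocation: Oakdale 3, Rivermont 2, Pinehurst 38, Claybrook 1.
Pinehurst has quota 36.484 (lower 36, upper 37) but receives 38 — outside the quota interval.

Pinehurst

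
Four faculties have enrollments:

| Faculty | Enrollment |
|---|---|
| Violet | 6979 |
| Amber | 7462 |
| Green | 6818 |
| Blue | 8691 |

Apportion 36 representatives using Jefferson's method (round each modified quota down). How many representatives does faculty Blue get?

11

Standard divisor 29950/36 ≈ 831.944; standard quotas: Violet 8.389, Amber 8.969, Green 8.195, Blue 10.447.
Rounding down gives 8, 8, 8, 10 = 34 seats, so the divisor must be adjusted.
With modified divisor 780: modified quotas Violet 8.947, Amber 9.567, Green 8.741, Blue 11.142.
Rounding down: Violet 8, Amber 9, Green 8, Blue 11 (total 36).
Blue receives 11.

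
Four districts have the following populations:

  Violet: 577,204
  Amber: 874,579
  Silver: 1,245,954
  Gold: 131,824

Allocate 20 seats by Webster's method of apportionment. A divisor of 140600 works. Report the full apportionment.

Violet: 4; Amber: 6; Silver: 9; Gold: 1

With modified divisor 140600: modified quotas Violet 4.105, Amber 6.220, Silver 8.862, Gold 0.938.
Rounding to the nearest integer: Violet 4, Amber 6, Silver 9, Gold 1 (total 20).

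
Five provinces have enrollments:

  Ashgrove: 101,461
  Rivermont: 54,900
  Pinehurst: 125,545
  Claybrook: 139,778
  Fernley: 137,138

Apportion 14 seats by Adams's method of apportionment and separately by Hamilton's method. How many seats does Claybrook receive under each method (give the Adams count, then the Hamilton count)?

3 and 4

Adams: Ashgrove 3, Rivermont 2, Pinehurst 3, Claybrook 3, Fernley 3.
Hamilton: Ashgrove 3, Rivermont 1, Pinehurst 3, Claybrook 4, Fernley 3.
Claybrook gets 3 under Adams and 4 under Hamilton.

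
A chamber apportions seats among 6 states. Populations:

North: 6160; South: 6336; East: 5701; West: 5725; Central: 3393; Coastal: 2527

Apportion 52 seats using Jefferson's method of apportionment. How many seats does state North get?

11

Standard divisor 29842/52 ≈ 573.885; standard quotas: North 10.734, South 11.041, East 9.934, West 9.976, Central 5.912, Coastal 4.403.
Rounding down gives 10, 11, 9, 9, 5, 4 = 48 seats, so the divisor must be adjusted.
With modified divisor 540: modified quotas North 11.407, South 11.733, East 10.557, West 10.602, Central 6.283, Coastal 4.680.
Rounding down: North 11, South 11, East 10, West 10, Central 6, Coastal 4 (total 52).
North receives 11.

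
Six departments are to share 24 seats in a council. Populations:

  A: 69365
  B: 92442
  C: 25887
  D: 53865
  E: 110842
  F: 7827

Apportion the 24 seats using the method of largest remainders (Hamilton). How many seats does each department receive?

A=5; B=6; C=2; D=4; E=7; F=0

Total 360228; standard divisor 360228/24 ≈ 15009.5.
Standard quotas: A 4.6214, B 6.1589, C 1.7247, D 3.5887, E 7.3848, F 0.5215.
Lower quotas: A 4, B 6, C 1, D 3, E 7, F 0 (sum 21, leaving 3 seats).
Remainders in descending order: C 0.7247, A 0.6214, D 0.5887, F 0.5215, E 0.3848, B 0.1589.
The surplus seats go to C, A, D.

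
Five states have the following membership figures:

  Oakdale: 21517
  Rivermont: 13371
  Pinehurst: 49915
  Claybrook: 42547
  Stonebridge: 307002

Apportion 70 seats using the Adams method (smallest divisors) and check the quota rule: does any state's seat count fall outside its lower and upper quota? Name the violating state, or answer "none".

Stonebridge

Standard quotas: Oakdale 3.468, Rivermont 2.155, Pinehurst 8.044, Claybrook 6.857, Stonebridge 49.476.
Adams allocation: Oakdale 4, Rivermont 3, Pinehurst 8, Claybrook 7, Stonebridge 48.
Stonebridge has quota 49.476 (lower 49, upper 50) but receives 48 — outside the quota interval.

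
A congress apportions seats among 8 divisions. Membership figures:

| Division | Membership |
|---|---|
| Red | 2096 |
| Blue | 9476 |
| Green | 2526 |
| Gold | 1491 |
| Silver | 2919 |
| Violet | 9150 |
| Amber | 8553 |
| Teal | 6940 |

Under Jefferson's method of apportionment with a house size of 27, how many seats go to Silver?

Standard divisor 43151/27 ≈ 1598.185; standard quotas: Red 1.311, Blue 5.929, Green 1.581, Gold 0.933, Silver 1.826, Violet 5.725, Amber 5.352, Teal 4.342.
Rounding down gives 1, 5, 1, 0, 1, 5, 5, 4 = 22 seats, so the divisor must be adjusted.
With modified divisor 1400: modified quotas Red 1.497, Blue 6.769, Green 1.804, Gold 1.065, Silver 2.085, Violet 6.536, Amber 6.109, Teal 4.957.
Rounding down: Red 1, Blue 6, Green 1, Gold 1, Silver 2, Violet 6, Amber 6, Teal 4 (total 27).
Silver receives 2.

2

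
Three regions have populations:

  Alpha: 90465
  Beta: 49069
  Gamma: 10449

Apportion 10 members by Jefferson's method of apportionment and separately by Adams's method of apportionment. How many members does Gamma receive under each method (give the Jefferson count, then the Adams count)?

Jefferson: Alpha 7, Beta 3, Gamma 0.
Adams: Alpha 6, Beta 3, Gamma 1.
Gamma gets 0 under Jefferson and 1 under Adams.

0 and 1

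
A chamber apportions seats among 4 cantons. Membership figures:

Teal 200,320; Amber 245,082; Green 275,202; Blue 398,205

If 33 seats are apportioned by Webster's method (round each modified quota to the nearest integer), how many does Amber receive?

7

Standard divisor 1118809/33 ≈ 33903.303; standard quotas: Teal 5.909, Amber 7.229, Green 8.117, Blue 11.745.
Rounding to the nearest integer gives Teal 6, Amber 7, Green 8, Blue 12 — total 33, matching the house size, so no adjustment is needed.
Amber receives 7.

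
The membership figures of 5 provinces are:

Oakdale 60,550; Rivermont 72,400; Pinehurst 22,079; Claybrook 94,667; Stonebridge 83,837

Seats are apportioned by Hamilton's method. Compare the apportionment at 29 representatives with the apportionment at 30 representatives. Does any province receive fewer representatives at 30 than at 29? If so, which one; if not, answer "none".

At 29 seats: Oakdale 5, Rivermont 7, Pinehurst 2, Claybrook 8, Stonebridge 7.
At 30 seats: Oakdale 5, Rivermont 6, Pinehurst 2, Claybrook 9, Stonebridge 8.
Rivermont drops from 7 to 6.

Rivermont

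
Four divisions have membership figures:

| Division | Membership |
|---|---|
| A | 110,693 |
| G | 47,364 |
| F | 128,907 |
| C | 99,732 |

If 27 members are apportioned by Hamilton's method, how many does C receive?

7

Standard divisor: 386696 ÷ 27 ≈ 14322.074.
Standard quotas: A 7.7288, G 3.3071, F 9.0006, C 6.9635.
Lower quotas: A 7, G 3, F 9, C 6 (sum 25, leaving 2 seats).
Remainders in descending order: C 0.9635, A 0.7288, G 0.3071, F 0.0006.
The surplus seats go to C, A.
C receives 7.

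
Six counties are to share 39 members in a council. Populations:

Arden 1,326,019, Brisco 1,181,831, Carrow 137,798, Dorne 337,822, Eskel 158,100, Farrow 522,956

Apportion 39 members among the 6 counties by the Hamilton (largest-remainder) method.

The standard divisor is 3664526/39 ≈ 93962.205.
Standard quotas: Arden 14.1123, Brisco 12.5777, Carrow 1.4665, Dorne 3.5953, Eskel 1.6826, Farrow 5.5656.
Lower quotas: Arden 14, Brisco 12, Carrow 1, Dorne 3, Eskel 1, Farrow 5 (sum 36, leaving 3 seats).
Remainders in descending order: Eskel 0.6826, Dorne 0.5953, Brisco 0.5777, Farrow 0.5656, Carrow 0.4665, Arden 0.1123.
Largest remainders: Eskel, Dorne, Brisco receive the extra seats.

Arden: 14, Brisco: 13, Carrow: 1, Dorne: 4, Eskel: 2, Farrow: 5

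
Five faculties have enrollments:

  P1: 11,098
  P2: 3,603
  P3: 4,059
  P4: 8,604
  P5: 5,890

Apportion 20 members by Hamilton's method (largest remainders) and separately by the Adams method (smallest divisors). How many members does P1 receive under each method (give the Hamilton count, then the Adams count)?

Hamilton: P1 7, P2 2, P3 2, P4 5, P5 4.
Adams: P1 6, P2 2, P3 3, P4 5, P5 4.
P1 gets 7 under Hamilton and 6 under Adams.

7 and 6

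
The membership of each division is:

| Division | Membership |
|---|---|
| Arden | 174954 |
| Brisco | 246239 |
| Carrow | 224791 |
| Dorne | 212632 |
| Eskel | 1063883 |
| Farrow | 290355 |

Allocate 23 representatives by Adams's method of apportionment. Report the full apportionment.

Standard divisor 2212854/23 ≈ 96211.043; standard quotas: Arden 1.818, Brisco 2.559, Carrow 2.336, Dorne 2.210, Eskel 11.058, Farrow 3.018.
Rounding up gives 2, 3, 3, 3, 12, 4 = 27 seats, so the divisor must be adjusted.
With modified divisor 109400: modified quotas Arden 1.599, Brisco 2.251, Carrow 2.055, Dorne 1.944, Eskel 9.725, Farrow 2.654.
Rounding up: Arden 2, Brisco 3, Carrow 3, Dorne 2, Eskel 10, Farrow 3 (total 23).

Arden 2, Brisco 3, Carrow 3, Dorne 2, Eskel 10, Farrow 3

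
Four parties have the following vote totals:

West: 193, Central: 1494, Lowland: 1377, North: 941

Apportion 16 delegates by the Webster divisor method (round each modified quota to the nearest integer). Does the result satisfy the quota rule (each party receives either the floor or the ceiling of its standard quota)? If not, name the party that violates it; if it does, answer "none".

none

Standard quotas: West 0.771, Central 5.969, Lowland 5.501, North 3.759.
Webster allocation: West 1, Central 6, Lowland 5, North 4.
Every allocation lies between the lower and upper quota.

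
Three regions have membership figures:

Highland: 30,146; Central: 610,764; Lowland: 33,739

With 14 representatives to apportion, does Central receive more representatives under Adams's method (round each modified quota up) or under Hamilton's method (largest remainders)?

Adams: Highland 1, Central 12, Lowland 1.
Hamilton: Highland 0, Central 13, Lowland 1.
Central gets 12 under Adams and 13 under Hamilton.

Hamilton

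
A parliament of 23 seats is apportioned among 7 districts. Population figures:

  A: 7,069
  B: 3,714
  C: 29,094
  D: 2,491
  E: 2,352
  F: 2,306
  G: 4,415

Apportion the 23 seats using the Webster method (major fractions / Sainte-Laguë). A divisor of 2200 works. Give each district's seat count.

A 3, B 2, C 13, D 1, E 1, F 1, G 2

With modified divisor 2200: modified quotas A 3.213, B 1.688, C 13.225, D 1.132, E 1.069, F 1.048, G 2.007.
Rounding to the nearest integer: A 3, B 2, C 13, D 1, E 1, F 1, G 2 (total 23).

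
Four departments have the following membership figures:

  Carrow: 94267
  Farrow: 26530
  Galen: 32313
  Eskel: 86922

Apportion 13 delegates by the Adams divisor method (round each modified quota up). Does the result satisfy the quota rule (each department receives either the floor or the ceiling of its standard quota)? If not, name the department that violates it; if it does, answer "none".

none

Standard quotas: Carrow 5.105, Farrow 1.437, Galen 1.750, Eskel 4.708.
Adams allocation: Carrow 5, Farrow 2, Galen 2, Eskel 4.
Every allocation lies between the lower and upper quota.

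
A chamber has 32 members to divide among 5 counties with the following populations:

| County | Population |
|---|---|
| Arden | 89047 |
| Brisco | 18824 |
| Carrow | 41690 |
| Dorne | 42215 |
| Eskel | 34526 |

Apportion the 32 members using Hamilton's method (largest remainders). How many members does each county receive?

Arden 12, Brisco 3, Carrow 6, Dorne 6, Eskel 5

The standard divisor is 226302/32 ≈ 7071.938.
Standard quotas: Arden 12.5916, Brisco 2.6618, Carrow 5.8951, Dorne 5.9694, Eskel 4.8821.
Lower quotas: Arden 12, Brisco 2, Carrow 5, Dorne 5, Eskel 4 (sum 28, leaving 4 seats).
Remainders in descending order: Dorne 0.9694, Carrow 0.8951, Eskel 0.8821, Brisco 0.6618, Arden 0.5916.
Largest remainders: Dorne, Carrow, Eskel, Brisco receive the extra seats.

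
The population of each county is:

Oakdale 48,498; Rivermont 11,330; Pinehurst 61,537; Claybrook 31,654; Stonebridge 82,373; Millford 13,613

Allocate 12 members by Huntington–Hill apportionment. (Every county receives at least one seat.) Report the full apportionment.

With divisor 23081: modified quotas Oakdale 2.101, Rivermont 0.491, Pinehurst 2.666, Claybrook 1.371, Stonebridge 3.569, Millford 0.590.
Geometric-mean thresholds: Oakdale √(2·3)=2.449, Rivermont (min 1), Pinehurst √(2·3)=2.449, Claybrook √(1·2)=1.414, Stonebridge √(3·4)=3.464, Millford (min 1).
Each quota rounded against its threshold gives Oakdale 2, Rivermont 1, Pinehurst 3, Claybrook 1, Stonebridge 4, Millford 1 (total 12).

Oakdale=2, Rivermont=1, Pinehurst=3, Claybrook=1, Stonebridge=4, Millford=1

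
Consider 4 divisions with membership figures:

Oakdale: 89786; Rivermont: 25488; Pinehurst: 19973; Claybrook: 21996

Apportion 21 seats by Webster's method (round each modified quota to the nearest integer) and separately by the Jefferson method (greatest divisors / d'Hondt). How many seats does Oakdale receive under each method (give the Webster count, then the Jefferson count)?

12 and 13

Webster: Oakdale 12, Rivermont 3, Pinehurst 3, Claybrook 3.
Jefferson: Oakdale 13, Rivermont 3, Pinehurst 2, Claybrook 3.
Oakdale gets 12 under Webster and 13 under Jefferson.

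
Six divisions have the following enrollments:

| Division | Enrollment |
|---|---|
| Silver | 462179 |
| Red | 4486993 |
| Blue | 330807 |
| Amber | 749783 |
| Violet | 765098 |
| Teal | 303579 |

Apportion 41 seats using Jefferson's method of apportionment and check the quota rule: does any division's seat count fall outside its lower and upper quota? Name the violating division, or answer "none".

Standard quotas: Silver 2.670, Red 25.917, Blue 1.911, Amber 4.331, Violet 4.419, Teal 1.753.
Jefferson allocation: Silver 2, Red 28, Blue 2, Amber 4, Violet 4, Teal 1.
Red has quota 25.917 (lower 25, upper 26) but receives 28 — outside the quota interval.

Red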